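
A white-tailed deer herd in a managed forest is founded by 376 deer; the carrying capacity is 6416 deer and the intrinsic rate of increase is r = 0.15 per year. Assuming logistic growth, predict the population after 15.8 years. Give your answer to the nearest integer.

A = (K − N₀)/N₀ = (6416 − 376)/376 = 16.064.
N(t) = K/(1 + A·e^(−rt)) = 6416/(1 + 16.064×e^(−0.15×15.8)).
e^(−2.37) = 0.093481; denominator = 1 + 16.064×0.093481 = 2.5017.
N = 6416/2.5017 = 2564.7.

2565 deer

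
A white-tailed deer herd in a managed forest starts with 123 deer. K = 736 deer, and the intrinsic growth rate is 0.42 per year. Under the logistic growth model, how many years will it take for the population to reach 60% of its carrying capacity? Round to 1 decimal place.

4.8 years

A = (K − N₀)/N₀ = (736 − 123)/123 = 4.9837.
Solve 736/(1 + 4.9837·e^(−0.42t)) = 441.6: 1 + 4.9837·e^(−0.42t) = 1.6667, so e^(−0.42t) = 0.133768.
−0.42·t = ln(0.133768) = -2.0116, so t = 2.0116/0.42 = 4.7896.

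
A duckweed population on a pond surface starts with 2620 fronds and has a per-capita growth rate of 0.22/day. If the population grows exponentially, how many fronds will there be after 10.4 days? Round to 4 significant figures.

N(t) = N₀·e^(rt) = 2620 × e^(0.22×10.4) = 2620 × e^2.288.
e^2.288 ≈ 9.8552, so N ≈ 2620 × 9.8552 = 25820.6.

25820 fronds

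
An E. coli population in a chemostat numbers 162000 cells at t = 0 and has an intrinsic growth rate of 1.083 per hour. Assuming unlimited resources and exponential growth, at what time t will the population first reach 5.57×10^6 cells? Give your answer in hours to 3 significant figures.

Set N₀·e^(rt) = 5.57×10^6: e^(1.083·t) = 5.57×10^6/162000 = 34.383.
1.083·t = ln(34.383) = 3.5376, so t = 3.5376/1.083 = 3.2664.

3.27 hours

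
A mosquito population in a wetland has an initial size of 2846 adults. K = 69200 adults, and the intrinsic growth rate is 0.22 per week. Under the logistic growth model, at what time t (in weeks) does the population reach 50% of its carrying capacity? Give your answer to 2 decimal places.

A = (K − N₀)/N₀ = (69200 − 2846)/2846 = 23.315.
Solve 69200/(1 + 23.315·e^(−0.22t)) = 34600: 1 + 23.315·e^(−0.22t) = 2, so e^(−0.22t) = 0.0428912.
−0.22·t = ln(0.0428912) = -3.1491, so t = 3.1491/0.22 = 14.314.

14.31 weeks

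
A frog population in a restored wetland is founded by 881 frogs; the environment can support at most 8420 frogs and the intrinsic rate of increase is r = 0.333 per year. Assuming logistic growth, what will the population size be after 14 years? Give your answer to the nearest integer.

A = (K − N₀)/N₀ = (8420 − 881)/881 = 8.5573.
N(t) = K/(1 + A·e^(−rt)) = 8420/(1 + 8.5573×e^(−0.333×14)).
e^(−4.662) = 0.0094475; denominator = 1 + 8.5573×0.0094475 = 1.0808.
N = 8420/1.0808 = 7790.2.

7790 frogs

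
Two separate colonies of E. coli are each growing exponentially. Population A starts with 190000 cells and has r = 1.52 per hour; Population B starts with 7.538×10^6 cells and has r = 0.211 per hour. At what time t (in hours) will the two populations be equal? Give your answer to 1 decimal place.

2.8 hours

Set 190000·e^(1.52t) = 7.538×10^6·e^(0.211t).
e^((1.52 − 0.211)t) = 7.538×10^6/190000 → e^(1.309·t) = 39.674.
1.309·t = ln(39.674) = 3.6807, so t = 3.6807/1.309 = 2.8118.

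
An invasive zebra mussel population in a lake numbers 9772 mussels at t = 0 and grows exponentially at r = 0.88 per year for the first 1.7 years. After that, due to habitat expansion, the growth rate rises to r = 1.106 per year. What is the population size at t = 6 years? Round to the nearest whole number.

5071141 mussels

Phase 1: N(1.7) = 9772·e^(0.88×1.7) = 9772·e^1.496 = 43620.2.
Phase 2 runs for 6 − 1.7 = 4.3 years at r = 1.106.
N(6) = 43620.2·e^(1.106×4.3) = 43620.2·e^4.756 = 5.071141×10^6.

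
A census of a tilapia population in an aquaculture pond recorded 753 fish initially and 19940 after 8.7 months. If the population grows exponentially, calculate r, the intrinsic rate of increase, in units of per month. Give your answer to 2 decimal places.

From N(t) = N₀·e^(rt): e^(r·8.7) = 19940/753 = 26.481.
r·8.7 = ln(26.481) = 3.2764, so r = 3.2764/8.7 = 0.3766.

0.38 per month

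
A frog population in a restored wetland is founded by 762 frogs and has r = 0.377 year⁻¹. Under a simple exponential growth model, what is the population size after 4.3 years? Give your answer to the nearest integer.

3855 frogs

N(t) = N₀·e^(rt) = 762 × e^(0.377×4.3) = 762 × e^1.621.
e^1.621 ≈ 5.0587, so N ≈ 762 × 5.0587 = 3854.69.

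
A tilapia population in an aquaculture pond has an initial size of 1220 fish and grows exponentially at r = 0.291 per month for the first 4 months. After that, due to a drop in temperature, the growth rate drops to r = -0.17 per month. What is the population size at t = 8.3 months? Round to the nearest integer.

1881 fish

Phase 1: N(4) = 1220·e^(0.291×4) = 1220·e^1.164 = 3907.32.
Phase 2 runs for 8.3 − 4 = 4.3 months at r = -0.17.
N(8.3) = 3907.32·e^(-0.17×4.3) = 3907.32·e^-0.731 = 1881.09.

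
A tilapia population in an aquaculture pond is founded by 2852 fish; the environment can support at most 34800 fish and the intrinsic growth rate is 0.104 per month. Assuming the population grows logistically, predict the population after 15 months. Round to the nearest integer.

A = (K − N₀)/N₀ = (34800 − 2852)/2852 = 11.202.
N(t) = K/(1 + A·e^(−rt)) = 34800/(1 + 11.202×e^(−0.104×15)).
e^(−1.56) = 0.21014; denominator = 1 + 11.202×0.21014 = 3.3539.
N = 34800/3.3539 = 10375.9.

10376 fish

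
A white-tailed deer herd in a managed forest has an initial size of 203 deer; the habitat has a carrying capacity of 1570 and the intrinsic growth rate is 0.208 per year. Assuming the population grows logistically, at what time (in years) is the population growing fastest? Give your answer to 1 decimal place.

9.2 years

Logistic growth is fastest at N = K/2 = 785.
A = (K − N₀)/N₀ = 6.734. Set K/(1 + A·e^(−rt)) = K/2 → A·e^(−rt) = 1.
e^(−0.208t) = 1/6.734 = 0.1485, so t = ln(6.734)/0.208 = 1.9072/0.208 = 9.1691.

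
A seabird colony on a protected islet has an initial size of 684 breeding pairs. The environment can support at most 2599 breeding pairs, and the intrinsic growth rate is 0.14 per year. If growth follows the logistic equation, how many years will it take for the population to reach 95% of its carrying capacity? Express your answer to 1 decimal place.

A = (K − N₀)/N₀ = (2599 − 684)/684 = 2.7997.
Solve 2599/(1 + 2.7997·e^(−0.14t)) = 2469.05: 1 + 2.7997·e^(−0.14t) = 1.0526, so e^(−0.14t) = 0.018799.
−0.14·t = ln(0.018799) = -3.974, so t = 3.974/0.14 = 28.385.

28.4 years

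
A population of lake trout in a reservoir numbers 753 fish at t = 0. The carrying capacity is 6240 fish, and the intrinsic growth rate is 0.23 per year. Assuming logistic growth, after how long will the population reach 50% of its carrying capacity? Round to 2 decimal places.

8.64 years

A = (K − N₀)/N₀ = (6240 − 753)/753 = 7.2869.
Solve 6240/(1 + 7.2869·e^(−0.23t)) = 3120: 1 + 7.2869·e^(−0.23t) = 2, so e^(−0.23t) = 0.137233.
−0.23·t = ln(0.137233) = -1.9861, so t = 1.9861/0.23 = 8.6351.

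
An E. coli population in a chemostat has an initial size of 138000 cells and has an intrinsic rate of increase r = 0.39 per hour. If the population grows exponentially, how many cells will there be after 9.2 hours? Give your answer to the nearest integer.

N(t) = N₀·e^(rt) = 138000 × e^(0.39×9.2) = 138000 × e^3.588.
e^3.588 ≈ 36.162, so N ≈ 138000 × 36.162 = 4.990312×10^6.

4990312 cells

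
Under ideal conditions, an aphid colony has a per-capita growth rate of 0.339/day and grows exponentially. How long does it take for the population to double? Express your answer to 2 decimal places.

Doubling time t_d = ln(2)/r = 0.6931/0.339 = 2.0447.

2.04 days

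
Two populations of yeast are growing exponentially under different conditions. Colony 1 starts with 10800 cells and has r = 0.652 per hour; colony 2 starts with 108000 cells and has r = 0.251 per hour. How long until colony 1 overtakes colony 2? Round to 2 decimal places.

5.74 hours

Set 10800·e^(0.652t) = 108000·e^(0.251t).
e^((0.652 − 0.251)t) = 108000/10800 → e^(0.401·t) = 10.
0.401·t = ln(10) = 2.3026, so t = 2.3026/0.401 = 5.7421.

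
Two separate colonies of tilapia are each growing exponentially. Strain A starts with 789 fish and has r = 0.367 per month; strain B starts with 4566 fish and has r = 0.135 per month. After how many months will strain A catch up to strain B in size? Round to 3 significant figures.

Set 789·e^(0.367t) = 4566·e^(0.135t).
e^((0.367 − 0.135)t) = 4566/789 → e^(0.232·t) = 5.7871.
0.232·t = ln(5.7871) = 1.7556, so t = 1.7556/0.232 = 7.5674.

7.57 months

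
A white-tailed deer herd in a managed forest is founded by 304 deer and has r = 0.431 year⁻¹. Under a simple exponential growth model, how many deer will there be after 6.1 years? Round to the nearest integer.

4214 deer

N(t) = N₀·e^(rt) = 304 × e^(0.431×6.1) = 304 × e^2.629.
e^2.629 ≈ 13.861, so N ≈ 304 × 13.861 = 4213.83.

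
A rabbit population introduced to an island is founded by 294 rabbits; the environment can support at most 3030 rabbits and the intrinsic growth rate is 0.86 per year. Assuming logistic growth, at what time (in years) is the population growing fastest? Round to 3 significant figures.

Logistic growth is fastest at N = K/2 = 1515.
A = (K − N₀)/N₀ = 9.3061. Set K/(1 + A·e^(−rt)) = K/2 → A·e^(−rt) = 1.
e^(−0.86t) = 1/9.3061 = 0.107456, so t = ln(9.3061)/0.86 = 2.2307/0.86 = 2.5938.

2.59 years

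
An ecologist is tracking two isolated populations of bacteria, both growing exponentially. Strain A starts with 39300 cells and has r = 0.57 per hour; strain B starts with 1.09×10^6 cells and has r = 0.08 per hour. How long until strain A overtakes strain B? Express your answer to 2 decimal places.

6.78 hours

Set 39300·e^(0.57t) = 1.09×10^6·e^(0.08t).
e^((0.57 − 0.08)t) = 1.09×10^6/39300 → e^(0.49·t) = 27.735.
0.49·t = ln(27.735) = 3.3227, so t = 3.3227/0.49 = 6.781.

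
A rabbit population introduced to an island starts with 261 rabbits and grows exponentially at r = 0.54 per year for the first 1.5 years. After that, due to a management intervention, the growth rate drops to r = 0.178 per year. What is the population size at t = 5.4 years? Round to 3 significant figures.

Phase 1: N(1.5) = 261·e^(0.54×1.5) = 261·e^0.81 = 586.704.
Phase 2 runs for 5.4 − 1.5 = 3.9 years at r = 0.178.
N(5.4) = 586.704·e^(0.178×3.9) = 586.704·e^0.6942 = 1174.64.

1170 rabbits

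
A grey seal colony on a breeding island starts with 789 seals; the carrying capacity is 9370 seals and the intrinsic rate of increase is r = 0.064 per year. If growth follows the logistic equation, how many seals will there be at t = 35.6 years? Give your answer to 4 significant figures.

A = (K − N₀)/N₀ = (9370 − 789)/789 = 10.876.
N(t) = K/(1 + A·e^(−rt)) = 9370/(1 + 10.876×e^(−0.064×35.6)).
e^(−2.278) = 0.10245; denominator = 1 + 10.876×0.10245 = 2.1142.
N = 9370/2.1142 = 4431.93.

4432 seals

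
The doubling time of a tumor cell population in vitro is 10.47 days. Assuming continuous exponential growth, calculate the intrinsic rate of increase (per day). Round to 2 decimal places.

r = ln(2)/t_d = 0.6931/10.47 = 0.066203.

0.07 per day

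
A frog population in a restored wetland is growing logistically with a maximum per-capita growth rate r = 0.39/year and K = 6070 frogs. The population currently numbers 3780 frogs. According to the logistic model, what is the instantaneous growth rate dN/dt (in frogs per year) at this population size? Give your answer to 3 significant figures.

dN/dt = rN(1 − N/K) = 0.39 × 3780 × (1 − 3780/6070).
1 − 3780/6070 = 0.37727; dN/dt = 0.39 × 3780 × 0.37727 = 556.16.

556 frogs per year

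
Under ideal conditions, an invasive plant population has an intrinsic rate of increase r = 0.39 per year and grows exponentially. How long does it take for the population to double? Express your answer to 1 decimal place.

1.8 years

Doubling time t_d = ln(2)/r = 0.6931/0.39 = 1.7773.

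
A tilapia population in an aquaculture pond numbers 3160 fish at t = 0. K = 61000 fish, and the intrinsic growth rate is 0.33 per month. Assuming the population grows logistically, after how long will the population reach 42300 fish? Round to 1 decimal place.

11.3 months

A = (K − N₀)/N₀ = (61000 − 3160)/3160 = 18.304.
Solve 61000/(1 + 18.304·e^(−0.33t)) = 42300: 1 + 18.304·e^(−0.33t) = 1.4421, so e^(−0.33t) = 0.0241524.
−0.33·t = ln(0.0241524) = -3.7234, so t = 3.7234/0.33 = 11.283.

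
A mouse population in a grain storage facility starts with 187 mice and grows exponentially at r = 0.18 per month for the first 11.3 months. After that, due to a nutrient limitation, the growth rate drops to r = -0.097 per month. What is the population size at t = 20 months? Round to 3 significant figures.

615 mice

Phase 1: N(11.3) = 187·e^(0.18×11.3) = 187·e^2.034 = 1429.54.
Phase 2 runs for 20 − 11.3 = 8.7 months at r = -0.097.
N(20) = 1429.54·e^(-0.097×8.7) = 1429.54·e^-0.8439 = 614.746.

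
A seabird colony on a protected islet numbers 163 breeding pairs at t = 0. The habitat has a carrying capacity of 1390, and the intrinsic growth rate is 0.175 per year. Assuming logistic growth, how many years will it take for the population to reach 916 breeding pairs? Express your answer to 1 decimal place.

15.3 years

A = (K − N₀)/N₀ = (1390 − 163)/163 = 7.5276.
Solve 1390/(1 + 7.5276·e^(−0.175t)) = 916: 1 + 7.5276·e^(−0.175t) = 1.5175, so e^(−0.175t) = 0.0687426.
−0.175·t = ln(0.0687426) = -2.6774, so t = 2.6774/0.175 = 15.299.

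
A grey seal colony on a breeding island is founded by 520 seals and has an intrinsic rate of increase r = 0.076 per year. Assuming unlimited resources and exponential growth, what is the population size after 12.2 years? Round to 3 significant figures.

1310 seals

N(t) = N₀·e^(rt) = 520 × e^(0.076×12.2) = 520 × e^0.9272.
e^0.9272 ≈ 2.5274, so N ≈ 520 × 2.5274 = 1314.26.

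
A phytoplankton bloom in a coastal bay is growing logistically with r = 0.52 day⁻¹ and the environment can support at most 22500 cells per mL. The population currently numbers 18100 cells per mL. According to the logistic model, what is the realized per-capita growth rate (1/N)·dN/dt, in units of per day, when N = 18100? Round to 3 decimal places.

(1/N)·dN/dt = r(1 − N/K) = 0.52 × (1 − 18100/22500).
= 0.52 × 0.19556 = 0.10169.

0.102 per day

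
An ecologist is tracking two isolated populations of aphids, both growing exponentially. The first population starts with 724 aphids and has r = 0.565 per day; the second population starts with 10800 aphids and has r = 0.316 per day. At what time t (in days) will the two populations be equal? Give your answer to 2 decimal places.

Set 724·e^(0.565t) = 10800·e^(0.316t).
e^((0.565 − 0.316)t) = 10800/724 → e^(0.249·t) = 14.917.
0.249·t = ln(14.917) = 2.7025, so t = 2.7025/0.249 = 10.853.

10.85 days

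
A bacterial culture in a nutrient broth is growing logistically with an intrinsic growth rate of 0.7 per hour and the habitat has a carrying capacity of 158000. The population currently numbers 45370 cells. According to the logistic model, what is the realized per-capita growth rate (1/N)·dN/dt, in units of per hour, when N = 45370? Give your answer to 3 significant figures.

(1/N)·dN/dt = r(1 − N/K) = 0.7 × (1 − 45370/158000).
= 0.7 × 0.71285 = 0.49899.

0.499 per hour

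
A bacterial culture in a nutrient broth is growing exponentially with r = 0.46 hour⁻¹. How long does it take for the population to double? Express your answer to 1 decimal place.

1.5 hours

Doubling time t_d = ln(2)/r = 0.6931/0.46 = 1.5068.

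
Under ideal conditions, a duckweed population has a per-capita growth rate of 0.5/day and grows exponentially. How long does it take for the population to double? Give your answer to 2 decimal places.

1.39 days

Doubling time t_d = ln(2)/r = 0.6931/0.5 = 1.3863.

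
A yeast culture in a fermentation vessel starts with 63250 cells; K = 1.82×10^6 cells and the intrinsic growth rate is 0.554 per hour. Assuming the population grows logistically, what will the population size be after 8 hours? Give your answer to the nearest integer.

1368153 cells

A = (K − N₀)/N₀ = (1.82×10^6 − 63250)/63250 = 27.775.
N(t) = K/(1 + A·e^(−rt)) = 1.82×10^6/(1 + 27.775×e^(−0.554×8)).
e^(−4.432) = 0.011891; denominator = 1 + 27.775×0.011891 = 1.3303.
N = 1.82×10^6/1.3303 = 1.368153×10^6.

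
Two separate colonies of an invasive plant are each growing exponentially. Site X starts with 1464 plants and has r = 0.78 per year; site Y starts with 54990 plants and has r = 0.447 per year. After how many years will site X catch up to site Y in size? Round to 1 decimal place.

Set 1464·e^(0.78t) = 54990·e^(0.447t).
e^((0.78 − 0.447)t) = 54990/1464 → e^(0.333·t) = 37.561.
0.333·t = ln(37.561) = 3.626, so t = 3.626/0.333 = 10.889.

10.9 years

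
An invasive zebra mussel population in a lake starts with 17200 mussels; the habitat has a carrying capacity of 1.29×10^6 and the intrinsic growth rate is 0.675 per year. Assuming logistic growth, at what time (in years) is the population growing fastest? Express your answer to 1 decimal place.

Logistic growth is fastest at N = K/2 = 645000.
A = (K − N₀)/N₀ = 74. Set K/(1 + A·e^(−rt)) = K/2 → A·e^(−rt) = 1.
e^(−0.675t) = 1/74 = 0.0135135, so t = ln(74)/0.675 = 4.3041/0.675 = 6.3764.

6.4 years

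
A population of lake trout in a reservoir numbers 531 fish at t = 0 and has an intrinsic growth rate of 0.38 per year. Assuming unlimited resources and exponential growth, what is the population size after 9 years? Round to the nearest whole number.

16232 fish

N(t) = N₀·e^(rt) = 531 × e^(0.38×9) = 531 × e^3.42.
e^3.42 ≈ 30.569, so N ≈ 531 × 30.569 = 16232.4.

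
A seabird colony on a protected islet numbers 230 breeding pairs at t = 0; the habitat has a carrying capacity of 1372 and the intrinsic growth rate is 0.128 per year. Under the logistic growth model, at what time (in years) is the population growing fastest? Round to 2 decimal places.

12.52 years

Logistic growth is fastest at N = K/2 = 686.
A = (K − N₀)/N₀ = 4.9652. Set K/(1 + A·e^(−rt)) = K/2 → A·e^(−rt) = 1.
e^(−0.128t) = 1/4.9652 = 0.201401, so t = ln(4.9652)/0.128 = 1.6025/0.128 = 12.519.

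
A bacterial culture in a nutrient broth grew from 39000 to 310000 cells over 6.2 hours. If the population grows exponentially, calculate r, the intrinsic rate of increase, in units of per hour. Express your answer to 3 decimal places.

0.334 per hour

From N(t) = N₀·e^(rt): e^(r·6.2) = 310000/39000 = 7.9487.
r·6.2 = ln(7.9487) = 2.073, so r = 2.073/6.2 = 0.33436.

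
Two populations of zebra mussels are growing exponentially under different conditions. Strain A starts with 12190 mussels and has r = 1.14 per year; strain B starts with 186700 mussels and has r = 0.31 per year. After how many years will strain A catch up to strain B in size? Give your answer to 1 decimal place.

3.3 years

Set 12190·e^(1.14t) = 186700·e^(0.31t).
e^((1.14 − 0.31)t) = 186700/12190 → e^(0.83·t) = 15.316.
0.83·t = ln(15.316) = 2.7289, so t = 2.7289/0.83 = 3.2878.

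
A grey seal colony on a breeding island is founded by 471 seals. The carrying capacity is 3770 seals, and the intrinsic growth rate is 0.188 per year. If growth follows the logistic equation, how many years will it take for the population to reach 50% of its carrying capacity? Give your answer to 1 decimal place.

A = (K − N₀)/N₀ = (3770 − 471)/471 = 7.0042.
Solve 3770/(1 + 7.0042·e^(−0.188t)) = 1885: 1 + 7.0042·e^(−0.188t) = 2, so e^(−0.188t) = 0.142771.
−0.188·t = ln(0.142771) = -1.9465, so t = 1.9465/0.188 = 10.354.

10.4 years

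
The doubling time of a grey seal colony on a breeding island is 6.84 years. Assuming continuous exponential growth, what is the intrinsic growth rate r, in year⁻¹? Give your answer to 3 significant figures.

0.101 per year

r = ln(2)/t_d = 0.6931/6.84 = 0.10134.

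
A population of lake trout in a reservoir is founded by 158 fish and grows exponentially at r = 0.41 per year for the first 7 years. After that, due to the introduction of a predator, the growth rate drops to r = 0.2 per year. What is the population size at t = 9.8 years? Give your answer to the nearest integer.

Phase 1: N(7) = 158·e^(0.41×7) = 158·e^2.87 = 2786.65.
Phase 2 runs for 9.8 − 7 = 2.8 years at r = 0.2.
N(9.8) = 2786.65·e^(0.2×2.8) = 2786.65·e^0.56 = 4878.51.

4879 fish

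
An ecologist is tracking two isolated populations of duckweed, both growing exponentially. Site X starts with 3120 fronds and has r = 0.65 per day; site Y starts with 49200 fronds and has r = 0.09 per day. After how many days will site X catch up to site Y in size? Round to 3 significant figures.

4.93 days

Set 3120·e^(0.65t) = 49200·e^(0.09t).
e^((0.65 − 0.09)t) = 49200/3120 → e^(0.56·t) = 15.769.
0.56·t = ln(15.769) = 2.7581, so t = 2.7581/0.56 = 4.9251.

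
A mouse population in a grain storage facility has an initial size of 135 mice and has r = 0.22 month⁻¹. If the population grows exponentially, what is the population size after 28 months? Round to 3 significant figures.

63900 mice

N(t) = N₀·e^(rt) = 135 × e^(0.22×28) = 135 × e^6.16.
e^6.16 ≈ 473.43, so N ≈ 135 × 473.43 = 63912.8.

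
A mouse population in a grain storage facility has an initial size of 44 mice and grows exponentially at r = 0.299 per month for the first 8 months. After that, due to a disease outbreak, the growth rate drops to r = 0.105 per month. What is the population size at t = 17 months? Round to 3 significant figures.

1240 mice

Phase 1: N(8) = 44·e^(0.299×8) = 44·e^2.392 = 481.155.
Phase 2 runs for 17 − 8 = 9 months at r = 0.105.
N(17) = 481.155·e^(0.105×9) = 481.155·e^0.945 = 1237.92.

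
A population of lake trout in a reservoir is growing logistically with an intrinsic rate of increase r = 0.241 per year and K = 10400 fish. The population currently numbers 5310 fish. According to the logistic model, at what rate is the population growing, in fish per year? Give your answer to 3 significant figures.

626 fish per year

dN/dt = rN(1 − N/K) = 0.241 × 5310 × (1 − 5310/10400).
1 − 5310/10400 = 0.48942; dN/dt = 0.241 × 5310 × 0.48942 = 626.32.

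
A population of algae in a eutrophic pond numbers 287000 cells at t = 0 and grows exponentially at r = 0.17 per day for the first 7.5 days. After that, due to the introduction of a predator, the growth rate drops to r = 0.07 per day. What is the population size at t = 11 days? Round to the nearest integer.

1312229 cells

Phase 1: N(7.5) = 287000·e^(0.17×7.5) = 287000·e^1.275 = 1.027087×10^6.
Phase 2 runs for 11 − 7.5 = 3.5 days at r = 0.07.
N(11) = 1.027087×10^6·e^(0.07×3.5) = 1.027087×10^6·e^0.245 = 1.312229×10^6.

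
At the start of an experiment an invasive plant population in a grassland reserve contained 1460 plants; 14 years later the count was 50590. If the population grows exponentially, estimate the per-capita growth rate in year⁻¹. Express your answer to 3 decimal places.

0.253 per year

From N(t) = N₀·e^(rt): e^(r·14) = 50590/1460 = 34.651.
r·14 = ln(34.651) = 3.5453, so r = 3.5453/14 = 0.25324.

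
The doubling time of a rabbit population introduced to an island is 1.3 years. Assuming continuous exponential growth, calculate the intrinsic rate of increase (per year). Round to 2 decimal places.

r = ln(2)/t_d = 0.6931/1.3 = 0.53319.

0.53 per year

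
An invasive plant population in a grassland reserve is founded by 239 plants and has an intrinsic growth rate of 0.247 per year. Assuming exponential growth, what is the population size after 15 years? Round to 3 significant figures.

9720 plants

N(t) = N₀·e^(rt) = 239 × e^(0.247×15) = 239 × e^3.705.
e^3.705 ≈ 40.65, so N ≈ 239 × 40.65 = 9715.36.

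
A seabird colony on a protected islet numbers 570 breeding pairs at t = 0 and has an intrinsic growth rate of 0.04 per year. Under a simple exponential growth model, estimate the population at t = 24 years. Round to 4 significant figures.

1489 breeding pairs

N(t) = N₀·e^(rt) = 570 × e^(0.04×24) = 570 × e^0.96.
e^0.96 ≈ 2.6117, so N ≈ 570 × 2.6117 = 1488.67.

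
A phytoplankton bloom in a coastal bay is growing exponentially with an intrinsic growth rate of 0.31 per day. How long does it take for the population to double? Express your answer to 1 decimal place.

2.2 days

Doubling time t_d = ln(2)/r = 0.6931/0.31 = 2.236.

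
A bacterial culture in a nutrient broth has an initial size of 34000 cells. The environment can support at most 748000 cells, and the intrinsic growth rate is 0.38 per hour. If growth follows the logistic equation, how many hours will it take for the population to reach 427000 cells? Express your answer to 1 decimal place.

8.8 hours

A = (K − N₀)/N₀ = (748000 − 34000)/34000 = 21.
Solve 748000/(1 + 21·e^(−0.38t)) = 427000: 1 + 21·e^(−0.38t) = 1.7518, so e^(−0.38t) = 0.0357979.
−0.38·t = ln(0.0357979) = -3.3299, so t = 3.3299/0.38 = 8.7628.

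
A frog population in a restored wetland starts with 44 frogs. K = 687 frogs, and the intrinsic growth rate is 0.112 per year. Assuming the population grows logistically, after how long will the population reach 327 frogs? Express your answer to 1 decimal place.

23.1 years

A = (K − N₀)/N₀ = (687 − 44)/44 = 14.614.
Solve 687/(1 + 14.614·e^(−0.112t)) = 327: 1 + 14.614·e^(−0.112t) = 2.1009, so e^(−0.112t) = 0.0753349.
−0.112·t = ln(0.0753349) = -2.5858, so t = 2.5858/0.112 = 23.088.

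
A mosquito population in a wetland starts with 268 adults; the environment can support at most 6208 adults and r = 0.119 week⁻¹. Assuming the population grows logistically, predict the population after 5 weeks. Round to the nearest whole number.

A = (K − N₀)/N₀ = (6208 − 268)/268 = 22.164.
N(t) = K/(1 + A·e^(−rt)) = 6208/(1 + 22.164×e^(−0.119×5)).
e^(−0.595) = 0.55156; denominator = 1 + 22.164×0.55156 = 13.225.
N = 6208/13.225 = 469.416.

469 adults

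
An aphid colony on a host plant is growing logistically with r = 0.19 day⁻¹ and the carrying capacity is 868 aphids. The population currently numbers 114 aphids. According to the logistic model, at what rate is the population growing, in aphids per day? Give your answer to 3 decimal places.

18.815 aphids per day

dN/dt = rN(1 − N/K) = 0.19 × 114 × (1 − 114/868).
1 − 114/868 = 0.86866; dN/dt = 0.19 × 114 × 0.86866 = 18.815.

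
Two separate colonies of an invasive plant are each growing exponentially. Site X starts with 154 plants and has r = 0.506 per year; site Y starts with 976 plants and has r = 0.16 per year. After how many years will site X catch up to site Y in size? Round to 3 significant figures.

Set 154·e^(0.506t) = 976·e^(0.16t).
e^((0.506 − 0.16)t) = 976/154 → e^(0.346·t) = 6.3377.
0.346·t = ln(6.3377) = 1.8465, so t = 1.8465/0.346 = 5.3367.

5.34 years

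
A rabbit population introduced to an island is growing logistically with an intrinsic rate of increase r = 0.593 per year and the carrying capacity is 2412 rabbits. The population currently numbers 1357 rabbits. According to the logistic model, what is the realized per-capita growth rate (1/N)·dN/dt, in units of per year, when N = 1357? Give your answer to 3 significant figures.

(1/N)·dN/dt = r(1 − N/K) = 0.593 × (1 − 1357/2412).
= 0.593 × 0.4374 = 0.25938.

0.259 per year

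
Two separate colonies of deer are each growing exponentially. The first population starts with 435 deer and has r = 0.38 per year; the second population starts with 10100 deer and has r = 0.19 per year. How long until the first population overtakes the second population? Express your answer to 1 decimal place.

16.6 years

Set 435·e^(0.38t) = 10100·e^(0.19t).
e^((0.38 − 0.19)t) = 10100/435 → e^(0.19·t) = 23.218.
0.19·t = ln(23.218) = 3.1449, so t = 3.1449/0.19 = 16.552.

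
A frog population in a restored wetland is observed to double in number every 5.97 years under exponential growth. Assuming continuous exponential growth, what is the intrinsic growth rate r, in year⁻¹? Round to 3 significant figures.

0.116 per year

r = ln(2)/t_d = 0.6931/5.97 = 0.11611.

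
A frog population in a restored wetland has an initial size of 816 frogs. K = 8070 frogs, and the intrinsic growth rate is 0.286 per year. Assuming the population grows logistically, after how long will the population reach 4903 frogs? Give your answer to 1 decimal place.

9.2 years

A = (K − N₀)/N₀ = (8070 − 816)/816 = 8.8897.
Solve 8070/(1 + 8.8897·e^(−0.286t)) = 4903: 1 + 8.8897·e^(−0.286t) = 1.6459, so e^(−0.286t) = 0.0726606.
−0.286·t = ln(0.0726606) = -2.622, so t = 2.622/0.286 = 9.1677.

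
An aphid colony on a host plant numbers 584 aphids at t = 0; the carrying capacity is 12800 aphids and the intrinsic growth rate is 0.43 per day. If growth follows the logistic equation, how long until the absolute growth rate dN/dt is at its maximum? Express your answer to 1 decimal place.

7.1 days

Logistic growth is fastest at N = K/2 = 6400.
A = (K − N₀)/N₀ = 20.918. Set K/(1 + A·e^(−rt)) = K/2 → A·e^(−rt) = 1.
e^(−0.43t) = 1/20.918 = 0.0478062, so t = ln(20.918)/0.43 = 3.0406/0.43 = 7.0712.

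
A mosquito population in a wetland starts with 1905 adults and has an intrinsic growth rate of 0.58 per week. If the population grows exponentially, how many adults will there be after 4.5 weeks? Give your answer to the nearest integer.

25906 adults

N(t) = N₀·e^(rt) = 1905 × e^(0.58×4.5) = 1905 × e^2.61.
e^2.61 ≈ 13.599, so N ≈ 1905 × 13.599 = 25906.2.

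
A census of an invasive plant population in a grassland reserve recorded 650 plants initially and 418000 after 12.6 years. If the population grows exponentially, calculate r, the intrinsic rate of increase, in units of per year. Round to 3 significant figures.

0.513 per year

From N(t) = N₀·e^(rt): e^(r·12.6) = 418000/650 = 643.08.
r·12.6 = ln(643.08) = 6.4663, so r = 6.4663/12.6 = 0.5132.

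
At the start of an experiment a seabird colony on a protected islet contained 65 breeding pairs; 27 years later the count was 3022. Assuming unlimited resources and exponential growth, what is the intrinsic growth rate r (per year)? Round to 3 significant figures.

From N(t) = N₀·e^(rt): e^(r·27) = 3022/65 = 46.492.
r·27 = ln(46.492) = 3.8393, so r = 3.8393/27 = 0.1422.

0.142 per year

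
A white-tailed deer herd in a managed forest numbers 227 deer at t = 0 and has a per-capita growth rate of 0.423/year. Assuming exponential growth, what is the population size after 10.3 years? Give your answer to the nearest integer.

17709 deer

N(t) = N₀·e^(rt) = 227 × e^(0.423×10.3) = 227 × e^4.357.
e^4.357 ≈ 78.015, so N ≈ 227 × 78.015 = 17709.4.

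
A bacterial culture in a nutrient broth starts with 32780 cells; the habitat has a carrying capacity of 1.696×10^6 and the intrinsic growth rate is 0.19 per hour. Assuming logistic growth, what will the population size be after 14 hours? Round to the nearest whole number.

A = (K − N₀)/N₀ = (1.696×10^6 − 32780)/32780 = 50.739.
N(t) = K/(1 + A·e^(−rt)) = 1.696×10^6/(1 + 50.739×e^(−0.19×14)).
e^(−2.66) = 0.069948; denominator = 1 + 50.739×0.069948 = 4.5491.
N = 1.696×10^6/4.5491 = 372822.

372822 cells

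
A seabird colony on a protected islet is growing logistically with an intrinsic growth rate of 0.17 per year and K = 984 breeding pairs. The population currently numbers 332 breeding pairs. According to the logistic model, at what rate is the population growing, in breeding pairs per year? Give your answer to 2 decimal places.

37.40 breeding pairs per year

dN/dt = rN(1 − N/K) = 0.17 × 332 × (1 − 332/984).
1 − 332/984 = 0.6626; dN/dt = 0.17 × 332 × 0.6626 = 37.397.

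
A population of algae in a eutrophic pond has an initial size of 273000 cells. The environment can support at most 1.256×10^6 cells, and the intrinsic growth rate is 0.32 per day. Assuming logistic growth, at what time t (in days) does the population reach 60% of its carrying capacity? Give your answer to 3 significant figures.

A = (K − N₀)/N₀ = (1.256×10^6 − 273000)/273000 = 3.6007.
Solve 1.256×10^6/(1 + 3.6007·e^(−0.32t)) = 753600: 1 + 3.6007·e^(−0.32t) = 1.6667, so e^(−0.32t) = 0.185148.
−0.32·t = ln(0.185148) = -1.6866, so t = 1.6866/0.32 = 5.2706.

5.27 days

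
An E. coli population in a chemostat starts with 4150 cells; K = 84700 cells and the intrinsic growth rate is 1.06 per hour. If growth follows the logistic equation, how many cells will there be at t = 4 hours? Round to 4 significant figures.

66190 cells

A = (K − N₀)/N₀ = (84700 − 4150)/4150 = 19.41.
N(t) = K/(1 + A·e^(−rt)) = 84700/(1 + 19.41×e^(−1.06×4)).
e^(−4.24) = 0.014408; denominator = 1 + 19.41×0.014408 = 1.2796.
N = 84700/1.2796 = 66190.2.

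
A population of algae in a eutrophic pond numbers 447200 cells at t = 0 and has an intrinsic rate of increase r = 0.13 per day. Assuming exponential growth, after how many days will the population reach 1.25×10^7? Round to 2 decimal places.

Set N₀·e^(rt) = 1.25×10^7: e^(0.13·t) = 1.25×10^7/447200 = 27.952.
0.13·t = ln(27.952) = 3.3305, so t = 3.3305/0.13 = 25.619.

25.62 days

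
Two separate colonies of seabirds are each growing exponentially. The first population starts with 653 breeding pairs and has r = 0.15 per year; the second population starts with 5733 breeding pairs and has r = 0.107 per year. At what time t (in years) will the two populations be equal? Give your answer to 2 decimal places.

Set 653·e^(0.15t) = 5733·e^(0.107t).
e^((0.15 − 0.107)t) = 5733/653 → e^(0.043·t) = 8.7795.
0.043·t = ln(8.7795) = 2.1724, so t = 2.1724/0.043 = 50.521.

50.52 years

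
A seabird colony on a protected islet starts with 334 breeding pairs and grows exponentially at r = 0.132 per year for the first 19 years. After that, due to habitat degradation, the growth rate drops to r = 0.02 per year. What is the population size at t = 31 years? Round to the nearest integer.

5214 breeding pairs

Phase 1: N(19) = 334·e^(0.132×19) = 334·e^2.508 = 4101.64.
Phase 2 runs for 31 − 19 = 12 years at r = 0.02.
N(31) = 4101.64·e^(0.02×12) = 4101.64·e^0.24 = 5214.2.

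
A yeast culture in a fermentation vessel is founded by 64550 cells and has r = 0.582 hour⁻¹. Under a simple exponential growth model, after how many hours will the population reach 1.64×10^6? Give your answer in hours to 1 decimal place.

Set N₀·e^(rt) = 1.64×10^6: e^(0.582·t) = 1.64×10^6/64550 = 25.407.
0.582·t = ln(25.407) = 3.235, so t = 3.235/0.582 = 5.5584.

5.6 hours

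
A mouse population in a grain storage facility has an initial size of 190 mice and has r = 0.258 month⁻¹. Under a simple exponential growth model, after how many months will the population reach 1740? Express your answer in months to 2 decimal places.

Set N₀·e^(rt) = 1740: e^(0.258·t) = 1740/190 = 9.1579.
0.258·t = ln(9.1579) = 2.2146, so t = 2.2146/0.258 = 8.5838.

8.58 months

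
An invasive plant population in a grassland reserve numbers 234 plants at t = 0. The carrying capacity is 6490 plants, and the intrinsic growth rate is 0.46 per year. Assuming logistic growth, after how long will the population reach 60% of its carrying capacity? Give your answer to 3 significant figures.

A = (K − N₀)/N₀ = (6490 − 234)/234 = 26.735.
Solve 6490/(1 + 26.735·e^(−0.46t)) = 3894: 1 + 26.735·e^(−0.46t) = 1.6667, so e^(−0.46t) = 0.0249361.
−0.46·t = ln(0.0249361) = -3.6914, so t = 3.6914/0.46 = 8.0249.

8.02 years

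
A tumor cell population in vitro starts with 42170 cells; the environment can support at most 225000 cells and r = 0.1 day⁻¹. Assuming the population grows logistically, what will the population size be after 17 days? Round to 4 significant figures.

125600 cells

A = (K − N₀)/N₀ = (225000 − 42170)/42170 = 4.3355.
N(t) = K/(1 + A·e^(−rt)) = 225000/(1 + 4.3355×e^(−0.1×17)).
e^(−1.7) = 0.18268; denominator = 1 + 4.3355×0.18268 = 1.792.
N = 225000/1.792 = 125556.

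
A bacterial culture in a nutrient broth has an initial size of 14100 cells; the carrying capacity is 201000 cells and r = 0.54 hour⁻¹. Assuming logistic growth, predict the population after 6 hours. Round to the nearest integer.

132313 cells

A = (K − N₀)/N₀ = (201000 − 14100)/14100 = 13.255.
N(t) = K/(1 + A·e^(−rt)) = 201000/(1 + 13.255×e^(−0.54×6)).
e^(−3.24) = 0.039164; denominator = 1 + 13.255×0.039164 = 1.5191.
N = 201000/1.5191 = 132313.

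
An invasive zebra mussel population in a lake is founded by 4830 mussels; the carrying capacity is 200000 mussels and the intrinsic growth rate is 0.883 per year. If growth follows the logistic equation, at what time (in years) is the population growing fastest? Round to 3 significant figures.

Logistic growth is fastest at N = K/2 = 100000.
A = (K − N₀)/N₀ = 40.408. Set K/(1 + A·e^(−rt)) = K/2 → A·e^(−rt) = 1.
e^(−0.883t) = 1/40.408 = 0.0247477, so t = ln(40.408)/0.883 = 3.699/0.883 = 4.1892.

4.19 years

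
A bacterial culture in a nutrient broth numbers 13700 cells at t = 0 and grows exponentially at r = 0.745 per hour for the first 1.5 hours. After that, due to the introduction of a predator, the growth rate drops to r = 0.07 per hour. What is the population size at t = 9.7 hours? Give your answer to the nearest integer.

Phase 1: N(1.5) = 13700·e^(0.745×1.5) = 13700·e^1.117 = 41883.7.
Phase 2 runs for 9.7 − 1.5 = 8.2 hours at r = 0.07.
N(9.7) = 41883.7·e^(0.07×8.2) = 41883.7·e^0.574 = 74358.3.

74358 cells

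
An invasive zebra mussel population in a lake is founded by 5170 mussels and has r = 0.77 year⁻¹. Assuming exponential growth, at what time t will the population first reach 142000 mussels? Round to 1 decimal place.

Set N₀·e^(rt) = 142000: e^(0.77·t) = 142000/5170 = 27.466.
0.77·t = ln(27.466) = 3.313, so t = 3.313/0.77 = 4.3025.

4.3 years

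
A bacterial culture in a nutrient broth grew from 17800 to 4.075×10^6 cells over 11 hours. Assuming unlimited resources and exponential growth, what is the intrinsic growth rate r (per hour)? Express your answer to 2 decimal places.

0.49 per hour

From N(t) = N₀·e^(rt): e^(r·11) = 4.075×10^6/17800 = 228.93.
r·11 = ln(228.93) = 5.4334, so r = 5.4334/11 = 0.49395.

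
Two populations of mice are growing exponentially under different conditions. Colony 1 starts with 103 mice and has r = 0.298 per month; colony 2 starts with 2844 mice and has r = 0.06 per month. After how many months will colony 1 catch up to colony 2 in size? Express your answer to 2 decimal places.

13.94 months

Set 103·e^(0.298t) = 2844·e^(0.06t).
e^((0.298 − 0.06)t) = 2844/103 → e^(0.238·t) = 27.612.
0.238·t = ln(27.612) = 3.3182, so t = 3.3182/0.238 = 13.942.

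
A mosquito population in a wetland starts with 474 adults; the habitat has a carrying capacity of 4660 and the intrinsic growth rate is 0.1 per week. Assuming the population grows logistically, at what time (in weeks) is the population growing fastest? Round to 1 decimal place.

21.8 weeks

Logistic growth is fastest at N = K/2 = 2330.
A = (K − N₀)/N₀ = 8.8312. Set K/(1 + A·e^(−rt)) = K/2 → A·e^(−rt) = 1.
e^(−0.1t) = 1/8.8312 = 0.113235, so t = ln(8.8312)/0.1 = 2.1783/0.1 = 21.783.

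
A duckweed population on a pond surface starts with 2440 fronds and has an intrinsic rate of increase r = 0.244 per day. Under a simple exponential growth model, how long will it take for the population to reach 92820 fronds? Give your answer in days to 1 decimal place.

Set N₀·e^(rt) = 92820: e^(0.244·t) = 92820/2440 = 38.041.
0.244·t = ln(38.041) = 3.6387, so t = 3.6387/0.244 = 14.913.

14.9 days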